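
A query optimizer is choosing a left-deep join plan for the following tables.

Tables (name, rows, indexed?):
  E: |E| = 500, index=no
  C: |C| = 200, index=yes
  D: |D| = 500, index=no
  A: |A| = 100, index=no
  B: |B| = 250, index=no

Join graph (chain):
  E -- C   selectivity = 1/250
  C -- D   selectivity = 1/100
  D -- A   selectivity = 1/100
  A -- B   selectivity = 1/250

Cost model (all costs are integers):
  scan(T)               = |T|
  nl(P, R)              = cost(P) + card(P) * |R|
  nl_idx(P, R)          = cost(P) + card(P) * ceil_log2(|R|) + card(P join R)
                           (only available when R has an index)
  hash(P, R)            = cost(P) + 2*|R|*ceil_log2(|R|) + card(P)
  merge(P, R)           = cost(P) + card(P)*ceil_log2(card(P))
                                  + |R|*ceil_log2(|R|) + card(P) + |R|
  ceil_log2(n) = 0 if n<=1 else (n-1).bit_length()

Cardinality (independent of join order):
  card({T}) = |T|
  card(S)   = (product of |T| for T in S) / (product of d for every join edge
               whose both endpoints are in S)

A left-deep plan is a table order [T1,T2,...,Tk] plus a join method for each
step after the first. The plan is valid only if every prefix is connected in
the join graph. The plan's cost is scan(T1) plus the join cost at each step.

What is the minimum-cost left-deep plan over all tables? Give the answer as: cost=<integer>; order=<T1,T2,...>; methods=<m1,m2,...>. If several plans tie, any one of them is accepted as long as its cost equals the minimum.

Selinger DP (subsets sized 1..n):
  {E}: scan cost=500, card=500
  {C}: scan cost=200, card=200
  {D}: scan cost=500, card=500
  {A}: scan cost=100, card=100
  {B}: scan cost=250, card=250
  {CE}: card=400; try (C,hash)→4200, (C,nl_idx)→4900, (E,merge)→7000, (C,merge)→7300, (E,hash)→9400, (E,nl)→100200 …(+1); best=4200 via (C,hash)
  {CD}: card=1000; try (C,hash)→4200, (C,nl_idx)→5500, (D,merge)→7000, (C,merge)→7300, (D,hash)→9400, (D,nl)→100200 …(+1); best=4200 via (C,hash)
  {AD}: card=500; try (A,hash)→2400, (D,merge)→5900, (A,merge)→6300, (D,hash)→9200, (D,nl)→50100, (A,nl)→50500; best=2400 via (A,hash)
  {AB}: card=100; try (A,hash)→1900, (B,merge)→3150, (A,merge)→3300, (B,hash)→4200, (B,nl)→25100, (A,nl)→25250; best=1900 via (A,hash)
  {CDE}: card=2000; try (D,merge)→13200, (D,hash)→13600, (E,hash)→14200, (E,merge)→20200, (D,nl)→204200, (E,nl)→504200; best=13200 via (D,merge)
  {ACD}: card=1000; try (C,hash)→6100, (A,hash)→6600, (C,nl_idx)→7400, (C,merge)→9200, (A,merge)→16000, (C,nl)→102400 …(+1); best=6100 via (C,hash)
  {ABD}: card=500; try (B,hash)→6900, (D,merge)→7700, (B,merge)→9650, (D,hash)→11000, (D,nl)→51900, (B,nl)→127400; best=6900 via (B,hash)
  {ACDE}: card=2000; try (E,hash)→16100, (A,hash)→16600, (E,merge)→22100, (A,merge)→38000, (A,nl)→213200, (E,nl)→506100; best=16100 via (E,hash)
  {ABCD}: card=1000; try (C,hash)→10600, (B,hash)→11100, (C,nl_idx)→11900, (C,merge)→13700, (B,merge)→19350, (C,nl)→106900 …(+1); best=10600 via (C,hash)
  {ABCDE}: card=2000; try (E,hash)→20600, (B,hash)→22100, (E,merge)→26600, (B,merge)→42350, (E,nl)→510600, (B,nl)→516100; best=20600 via (E,hash)

cost=20600; order=D,A,B,C,E; methods=hash,hash,hash,hash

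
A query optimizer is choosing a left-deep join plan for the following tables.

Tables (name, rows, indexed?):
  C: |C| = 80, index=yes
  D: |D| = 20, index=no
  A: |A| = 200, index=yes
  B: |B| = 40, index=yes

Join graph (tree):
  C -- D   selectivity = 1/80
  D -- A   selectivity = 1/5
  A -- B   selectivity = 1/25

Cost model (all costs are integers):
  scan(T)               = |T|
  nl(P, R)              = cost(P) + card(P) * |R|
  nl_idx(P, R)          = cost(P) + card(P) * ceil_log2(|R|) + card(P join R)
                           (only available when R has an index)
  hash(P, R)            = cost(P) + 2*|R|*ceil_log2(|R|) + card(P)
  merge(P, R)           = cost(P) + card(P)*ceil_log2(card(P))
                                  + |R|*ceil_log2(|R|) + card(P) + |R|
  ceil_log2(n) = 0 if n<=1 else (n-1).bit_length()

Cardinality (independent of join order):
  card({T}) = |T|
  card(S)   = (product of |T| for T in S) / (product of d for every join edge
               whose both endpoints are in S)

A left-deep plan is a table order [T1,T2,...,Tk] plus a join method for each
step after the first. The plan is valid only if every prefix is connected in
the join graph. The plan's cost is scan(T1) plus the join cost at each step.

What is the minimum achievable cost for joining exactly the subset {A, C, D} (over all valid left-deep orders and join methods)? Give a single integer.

1140

Selinger DP over subsets of {A,C,D}:
  {C}: scan cost=80, card=80
  {D}: scan cost=20, card=20
  {A}: scan cost=200, card=200
  {CD}: card=20; try (C,nl_idx)→180, (D,hash)→360, (C,merge)→780, (D,merge)→840, (C,hash)→1160, (C,nl)→1620 …(+1); best=180 via (C,nl_idx)
  {AD}: card=800; try (D,hash)→600, (A,nl_idx)→980, (A,merge)→1940, (D,merge)→2120, (A,hash)→3240, (A,nl)→4020 …(+1); best=600 via (D,hash)
  {ACD}: card=800; try (A,nl_idx)→1140, (A,merge)→2100, (C,hash)→2520, (A,hash)→3400, (A,nl)→4180, (C,nl_idx)→7000 …(+2); best=1140 via (A,nl_idx)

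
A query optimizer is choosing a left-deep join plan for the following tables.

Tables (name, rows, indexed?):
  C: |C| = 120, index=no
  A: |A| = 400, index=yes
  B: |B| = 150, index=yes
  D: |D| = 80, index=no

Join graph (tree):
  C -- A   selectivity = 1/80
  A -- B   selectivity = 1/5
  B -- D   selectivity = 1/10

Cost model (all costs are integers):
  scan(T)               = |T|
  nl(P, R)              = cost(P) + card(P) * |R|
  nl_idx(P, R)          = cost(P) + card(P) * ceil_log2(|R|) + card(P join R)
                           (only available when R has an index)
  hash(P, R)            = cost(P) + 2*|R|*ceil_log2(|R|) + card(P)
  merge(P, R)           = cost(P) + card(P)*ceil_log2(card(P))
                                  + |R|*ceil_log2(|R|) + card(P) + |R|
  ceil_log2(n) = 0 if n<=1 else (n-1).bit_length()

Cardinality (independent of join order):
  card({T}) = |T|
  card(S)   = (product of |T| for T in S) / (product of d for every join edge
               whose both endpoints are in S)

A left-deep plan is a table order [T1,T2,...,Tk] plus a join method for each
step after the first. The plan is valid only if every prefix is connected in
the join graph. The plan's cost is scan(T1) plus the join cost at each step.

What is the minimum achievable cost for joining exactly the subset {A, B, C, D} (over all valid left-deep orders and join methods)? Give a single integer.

23920

Selinger DP over subsets of {A,B,C,D}:
  {C}: scan cost=120, card=120
  {A}: scan cost=400, card=400
  {B}: scan cost=150, card=150
  {D}: scan cost=80, card=80
  {AC}: card=600; try (A,nl_idx)→1800, (C,hash)→2480, (A,merge)→5080, (C,merge)→5360, (A,hash)→7440, (A,nl)→48120 …(+1); best=1800 via (A,nl_idx)
  {AB}: card=12000; try (B,hash)→3200, (A,merge)→5500, (B,merge)→5750, (A,hash)→7500, (A,nl_idx)→13500, (B,nl_idx)→15600 …(+2); best=3200 via (B,hash)
  {BD}: card=1200; try (D,hash)→1420, (B,nl_idx)→1920, (B,merge)→2070, (D,merge)→2140, (B,hash)→2560, (B,nl)→12080 …(+1); best=1420 via (D,hash)
  {ABC}: card=18000; try (B,hash)→4800, (B,merge)→9750, (C,hash)→16880, (B,nl_idx)→24600, (B,nl)→91800, (C,merge)→184160 …(+1); best=4800 via (B,hash)
  {ABD}: card=96000; try (A,hash)→9820, (D,hash)→16320, (A,merge)→19820, (A,nl_idx)→108220, (D,merge)→183840, (A,nl)→481420 …(+1); best=9820 via (A,hash)
  {ABCD}: card=144000; try (D,hash)→23920, (C,hash)→107500, (D,merge)→293440, (D,nl)→1444800, (C,merge)→1738780, (C,nl)→11529820; best=23920 via (D,hash)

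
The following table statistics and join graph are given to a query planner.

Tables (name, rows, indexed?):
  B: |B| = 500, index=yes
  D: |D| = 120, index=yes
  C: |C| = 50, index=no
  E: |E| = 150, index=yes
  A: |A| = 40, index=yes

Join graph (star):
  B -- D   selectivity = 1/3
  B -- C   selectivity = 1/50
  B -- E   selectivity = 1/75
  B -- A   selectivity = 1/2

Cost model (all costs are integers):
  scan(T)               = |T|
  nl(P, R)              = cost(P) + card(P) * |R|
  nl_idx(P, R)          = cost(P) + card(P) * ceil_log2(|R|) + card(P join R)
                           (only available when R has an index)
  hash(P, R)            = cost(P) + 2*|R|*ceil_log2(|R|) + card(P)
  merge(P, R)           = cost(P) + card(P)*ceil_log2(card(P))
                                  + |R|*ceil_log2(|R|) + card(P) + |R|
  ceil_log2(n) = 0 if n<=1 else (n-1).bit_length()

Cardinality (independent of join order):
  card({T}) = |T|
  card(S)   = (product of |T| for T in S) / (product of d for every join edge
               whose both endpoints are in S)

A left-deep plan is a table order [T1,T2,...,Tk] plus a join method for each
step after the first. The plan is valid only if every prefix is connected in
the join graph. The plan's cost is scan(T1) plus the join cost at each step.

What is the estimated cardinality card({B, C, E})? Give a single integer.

1000

Tables in S: B(500), C(50), E(150)
Edges inside S: B-C(d=50), B-E(d=75)
numerator = 500 * 50 * 150 = 3750000
denominator = 50 * 75 = 3750
card(S) = 3750000 / 3750 = 1000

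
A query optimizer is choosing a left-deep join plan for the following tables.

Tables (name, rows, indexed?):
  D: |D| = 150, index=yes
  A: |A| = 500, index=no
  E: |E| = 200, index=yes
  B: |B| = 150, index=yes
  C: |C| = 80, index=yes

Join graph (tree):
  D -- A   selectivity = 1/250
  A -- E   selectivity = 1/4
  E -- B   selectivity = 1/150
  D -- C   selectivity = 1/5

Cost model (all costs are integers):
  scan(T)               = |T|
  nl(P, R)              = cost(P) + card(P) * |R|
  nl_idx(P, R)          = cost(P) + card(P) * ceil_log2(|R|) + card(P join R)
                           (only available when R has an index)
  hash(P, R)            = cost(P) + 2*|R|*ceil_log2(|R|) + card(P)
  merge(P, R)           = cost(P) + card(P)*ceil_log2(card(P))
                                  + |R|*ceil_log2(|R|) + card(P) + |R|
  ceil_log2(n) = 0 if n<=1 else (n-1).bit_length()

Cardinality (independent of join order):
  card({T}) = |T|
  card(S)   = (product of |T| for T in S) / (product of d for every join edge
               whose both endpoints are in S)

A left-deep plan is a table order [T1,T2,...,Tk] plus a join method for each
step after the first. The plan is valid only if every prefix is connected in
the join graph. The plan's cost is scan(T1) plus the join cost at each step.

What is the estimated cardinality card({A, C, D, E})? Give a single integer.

240000

Tables in S: A(500), C(80), D(150), E(200)
Edges inside S: D-A(d=250), A-E(d=4), D-C(d=5)
numerator = 500 * 80 * 150 * 200 = 1200000000
denominator = 250 * 4 * 5 = 5000
card(S) = 1200000000 / 5000 = 240000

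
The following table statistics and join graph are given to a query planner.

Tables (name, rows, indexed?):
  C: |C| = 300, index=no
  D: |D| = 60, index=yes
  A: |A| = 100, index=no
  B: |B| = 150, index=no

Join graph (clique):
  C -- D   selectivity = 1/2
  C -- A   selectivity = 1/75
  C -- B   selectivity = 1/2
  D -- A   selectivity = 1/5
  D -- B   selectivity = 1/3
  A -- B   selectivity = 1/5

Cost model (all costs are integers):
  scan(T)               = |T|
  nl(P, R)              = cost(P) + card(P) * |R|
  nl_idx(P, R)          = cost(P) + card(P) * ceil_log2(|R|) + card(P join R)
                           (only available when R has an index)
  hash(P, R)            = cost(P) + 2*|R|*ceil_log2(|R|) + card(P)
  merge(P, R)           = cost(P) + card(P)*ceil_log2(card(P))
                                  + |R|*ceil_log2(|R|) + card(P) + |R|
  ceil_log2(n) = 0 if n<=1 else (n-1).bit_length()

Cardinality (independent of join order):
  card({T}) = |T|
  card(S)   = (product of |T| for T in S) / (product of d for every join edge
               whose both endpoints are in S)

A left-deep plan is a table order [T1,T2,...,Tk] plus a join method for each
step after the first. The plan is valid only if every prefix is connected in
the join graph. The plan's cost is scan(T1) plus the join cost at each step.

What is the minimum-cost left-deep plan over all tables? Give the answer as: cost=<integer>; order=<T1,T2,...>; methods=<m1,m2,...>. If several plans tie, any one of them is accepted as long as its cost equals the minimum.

Selinger DP (subsets sized 1..n):
  {C}: scan cost=300, card=300
  {D}: scan cost=60, card=60
  {A}: scan cost=100, card=100
  {B}: scan cost=150, card=150
  {CD}: card=9000; try (D,hash)→1320, (C,merge)→3480, (D,merge)→3720, (C,hash)→5520, (D,nl_idx)→11100, (C,nl)→18060 …(+1); best=1320 via (D,hash)
  {AC}: card=400; try (A,hash)→2000, (C,merge)→3900, (A,merge)→4100, (C,hash)→5600, (C,nl)→30100, (A,nl)→30300; best=2000 via (A,hash)
  {BC}: card=22500; try (B,hash)→3000, (C,merge)→4500, (B,merge)→4650, (C,hash)→5700, (C,nl)→45150, (B,nl)→45300; best=3000 via (B,hash)
  {AD}: card=1200; try (D,hash)→920, (A,merge)→1280, (D,merge)→1320, (A,hash)→1520, (D,nl_idx)→1900, (A,nl)→6060 …(+1); best=920 via (D,hash)
  {BD}: card=3000; try (D,hash)→1020, (B,merge)→1830, (D,merge)→1920, (B,hash)→2520, (D,nl_idx)→4050, (B,nl)→9060 …(+1); best=1020 via (D,hash)
  {AB}: card=3000; try (A,hash)→1700, (B,merge)→2250, (A,merge)→2300, (B,hash)→2600, (B,nl)→15100, (A,nl)→15150; best=1700 via (A,hash)
  {ACD}: card=2400; try (D,hash)→3120, (D,merge)→6420, (D,nl_idx)→6800, (C,hash)→7520, (A,hash)→11720, (C,merge)→18320 …(+4); best=3120 via (D,hash)
  {BCD}: card=225000; try (C,hash)→9420, (B,hash)→12720, (D,hash)→26220, (C,merge)→43020, (B,merge)→137670, (D,nl_idx)→363000 …(+4); best=9420 via (C,hash)
  {ABC}: card=6000; try (B,hash)→4800, (B,merge)→7350, (C,hash)→10100, (A,hash)→26900, (C,merge)→43700, (B,nl)→62000 …(+3); best=4800 via (B,hash)
  {ABD}: card=12000; try (B,hash)→4520, (D,hash)→5420, (A,hash)→5420, (B,merge)→16670, (D,nl_idx)→31700, (A,merge)→40820 …(+4); best=4520 via (B,hash)
  {ABCD}: card=12000; try (B,hash)→7920, (D,hash)→11520, (C,hash)→21920, (B,merge)→35670, (D,nl_idx)→52800, (D,merge)→89220 …(+7); best=7920 via (B,hash)

cost=7920; order=C,A,D,B; methods=hash,hash,hash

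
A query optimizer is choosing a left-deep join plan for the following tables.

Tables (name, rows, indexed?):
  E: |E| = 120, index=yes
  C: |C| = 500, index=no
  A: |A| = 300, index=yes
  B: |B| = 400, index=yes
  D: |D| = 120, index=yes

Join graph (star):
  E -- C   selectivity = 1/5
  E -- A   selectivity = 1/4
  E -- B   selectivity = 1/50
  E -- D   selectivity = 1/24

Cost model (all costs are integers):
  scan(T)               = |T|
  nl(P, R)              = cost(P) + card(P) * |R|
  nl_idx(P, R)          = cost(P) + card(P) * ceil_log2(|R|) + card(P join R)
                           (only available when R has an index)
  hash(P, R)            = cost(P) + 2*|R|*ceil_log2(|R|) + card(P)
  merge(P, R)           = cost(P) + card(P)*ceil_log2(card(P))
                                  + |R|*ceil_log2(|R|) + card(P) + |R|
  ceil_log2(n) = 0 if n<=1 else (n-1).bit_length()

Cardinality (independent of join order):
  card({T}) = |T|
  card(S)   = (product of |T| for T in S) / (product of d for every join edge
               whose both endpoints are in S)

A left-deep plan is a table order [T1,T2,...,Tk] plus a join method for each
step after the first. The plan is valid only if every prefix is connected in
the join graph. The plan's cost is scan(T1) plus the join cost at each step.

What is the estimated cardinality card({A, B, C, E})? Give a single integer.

7200000

Tables in S: A(300), B(400), C(500), E(120)
Edges inside S: E-C(d=5), E-A(d=4), E-B(d=50)
numerator = 300 * 400 * 500 * 120 = 7200000000
denominator = 5 * 4 * 50 = 1000
card(S) = 7200000000 / 1000 = 7200000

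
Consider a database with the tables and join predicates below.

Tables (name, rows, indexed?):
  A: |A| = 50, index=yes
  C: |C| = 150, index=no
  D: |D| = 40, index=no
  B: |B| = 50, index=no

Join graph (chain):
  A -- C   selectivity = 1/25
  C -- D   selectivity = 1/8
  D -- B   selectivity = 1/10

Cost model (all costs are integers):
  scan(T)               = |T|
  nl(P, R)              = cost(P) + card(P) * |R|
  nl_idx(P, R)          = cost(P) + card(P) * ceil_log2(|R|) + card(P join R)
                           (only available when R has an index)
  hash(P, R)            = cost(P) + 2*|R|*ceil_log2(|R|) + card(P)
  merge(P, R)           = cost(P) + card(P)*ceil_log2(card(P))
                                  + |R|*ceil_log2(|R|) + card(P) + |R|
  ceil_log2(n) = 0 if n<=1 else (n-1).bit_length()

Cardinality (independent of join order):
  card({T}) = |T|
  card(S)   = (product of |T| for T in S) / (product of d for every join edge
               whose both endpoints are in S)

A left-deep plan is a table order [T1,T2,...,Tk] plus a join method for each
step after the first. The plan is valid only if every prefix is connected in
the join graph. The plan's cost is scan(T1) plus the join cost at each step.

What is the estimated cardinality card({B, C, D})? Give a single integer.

3750

Tables in S: B(50), C(150), D(40)
Edges inside S: C-D(d=8), D-B(d=10)
numerator = 50 * 150 * 40 = 300000
denominator = 8 * 10 = 80
card(S) = 300000 / 80 = 3750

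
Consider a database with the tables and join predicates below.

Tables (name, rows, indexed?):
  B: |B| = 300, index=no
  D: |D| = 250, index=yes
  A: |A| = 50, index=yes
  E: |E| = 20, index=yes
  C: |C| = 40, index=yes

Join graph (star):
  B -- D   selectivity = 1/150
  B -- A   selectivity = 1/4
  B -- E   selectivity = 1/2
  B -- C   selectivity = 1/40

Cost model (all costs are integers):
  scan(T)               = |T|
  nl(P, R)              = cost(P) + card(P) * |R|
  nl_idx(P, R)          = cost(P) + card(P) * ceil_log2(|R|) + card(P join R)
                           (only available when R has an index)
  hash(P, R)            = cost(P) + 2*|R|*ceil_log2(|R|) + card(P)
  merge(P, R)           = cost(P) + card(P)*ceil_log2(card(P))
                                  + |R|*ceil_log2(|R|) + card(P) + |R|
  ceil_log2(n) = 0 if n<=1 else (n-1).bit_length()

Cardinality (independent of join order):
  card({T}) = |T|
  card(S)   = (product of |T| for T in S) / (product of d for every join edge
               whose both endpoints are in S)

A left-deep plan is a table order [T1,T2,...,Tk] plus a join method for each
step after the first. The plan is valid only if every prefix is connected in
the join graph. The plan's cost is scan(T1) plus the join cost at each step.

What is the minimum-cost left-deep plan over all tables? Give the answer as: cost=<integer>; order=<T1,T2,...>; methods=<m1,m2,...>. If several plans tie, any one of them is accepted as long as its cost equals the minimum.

Selinger DP (subsets sized 1..n):
  {B}: scan cost=300, card=300
  {D}: scan cost=250, card=250
  {A}: scan cost=50, card=50
  {E}: scan cost=20, card=20
  {C}: scan cost=40, card=40
  {BD}: card=500; try (D,nl_idx)→3200, (D,hash)→4600, (B,merge)→5500, (D,merge)→5550, (B,hash)→5900, (B,nl)→75250 …(+1); best=3200 via (D,nl_idx)
  {AB}: card=3750; try (A,hash)→1200, (B,merge)→3400, (A,merge)→3650, (B,hash)→5500, (A,nl_idx)→5850, (B,nl)→15050 …(+1); best=1200 via (A,hash)
  {BE}: card=3000; try (E,hash)→800, (B,merge)→3140, (E,merge)→3420, (E,nl_idx)→4800, (B,hash)→5440, (B,nl)→6020 …(+1); best=800 via (E,hash)
  {BC}: card=300; try (C,hash)→1080, (C,nl_idx)→2400, (B,merge)→3320, (C,merge)→3580, (B,hash)→5480, (B,nl)→12040 …(+1); best=1080 via (C,hash)
  {ABD}: card=6250; try (A,hash)→4300, (A,merge)→8550, (D,hash)→8950, (A,nl_idx)→12450, (A,nl)→28200, (D,nl_idx)→37450 …(+2); best=4300 via (A,hash)
  {BDE}: card=5000; try (E,hash)→3900, (D,hash)→7800, (E,merge)→8320, (E,nl_idx)→10700, (E,nl)→13200, (D,nl_idx)→29800 …(+2); best=3900 via (E,hash)
  {BCD}: card=500; try (D,nl_idx)→3980, (C,hash)→4180, (D,hash)→5380, (D,merge)→6330, (C,nl_idx)→6700, (C,merge)→8480 …(+2); best=3980 via (D,nl_idx)
  {ABE}: card=37500; try (A,hash)→4400, (E,hash)→5150, (A,merge)→40150, (E,merge)→50070, (A,nl_idx)→56300, (E,nl_idx)→57450 …(+2); best=4400 via (A,hash)
  {ABC}: card=3750; try (A,hash)→1980, (A,merge)→4430, (C,hash)→5430, (A,nl_idx)→6630, (A,nl)→16080, (C,nl_idx)→27450 …(+2); best=1980 via (A,hash)
  {BCE}: card=3000; try (E,hash)→1580, (E,merge)→4200, (C,hash)→4280, (E,nl_idx)→5580, (E,nl)→7080, (C,nl_idx)→21800 …(+2); best=1580 via (E,hash)
  {ABDE}: card=62500; try (A,hash)→9500, (E,hash)→10750, (D,hash)→45900, (A,merge)→74250, (E,merge)→91920, (A,nl_idx)→96400 …(+6); best=9500 via (A,hash)
  {ABCD}: card=6250; try (A,hash)→5080, (A,merge)→9330, (D,hash)→9730, (C,hash)→11030, (A,nl_idx)→13230, (A,nl)→28980 …(+6); best=5080 via (A,hash)
  {BCDE}: card=5000; try (E,hash)→4680, (D,hash)→8580, (E,merge)→9100, (C,hash)→9380, (E,nl_idx)→11480, (E,nl)→13980 …(+6); best=4680 via (E,hash)
  {ABCE}: card=37500; try (A,hash)→5180, (E,hash)→5930, (A,merge)→40930, (C,hash)→42380, (E,merge)→50850, (A,nl_idx)→57080 …(+6); best=5180 via (A,hash)
  {ABCDE}: card=62500; try (A,hash)→10280, (E,hash)→11530, (D,hash)→46680, (C,hash)→72480, (A,merge)→75030, (E,merge)→92700 …(+10); best=10280 via (A,hash)

cost=10280; order=B,C,D,E,A; methods=hash,nl_idx,hash,hash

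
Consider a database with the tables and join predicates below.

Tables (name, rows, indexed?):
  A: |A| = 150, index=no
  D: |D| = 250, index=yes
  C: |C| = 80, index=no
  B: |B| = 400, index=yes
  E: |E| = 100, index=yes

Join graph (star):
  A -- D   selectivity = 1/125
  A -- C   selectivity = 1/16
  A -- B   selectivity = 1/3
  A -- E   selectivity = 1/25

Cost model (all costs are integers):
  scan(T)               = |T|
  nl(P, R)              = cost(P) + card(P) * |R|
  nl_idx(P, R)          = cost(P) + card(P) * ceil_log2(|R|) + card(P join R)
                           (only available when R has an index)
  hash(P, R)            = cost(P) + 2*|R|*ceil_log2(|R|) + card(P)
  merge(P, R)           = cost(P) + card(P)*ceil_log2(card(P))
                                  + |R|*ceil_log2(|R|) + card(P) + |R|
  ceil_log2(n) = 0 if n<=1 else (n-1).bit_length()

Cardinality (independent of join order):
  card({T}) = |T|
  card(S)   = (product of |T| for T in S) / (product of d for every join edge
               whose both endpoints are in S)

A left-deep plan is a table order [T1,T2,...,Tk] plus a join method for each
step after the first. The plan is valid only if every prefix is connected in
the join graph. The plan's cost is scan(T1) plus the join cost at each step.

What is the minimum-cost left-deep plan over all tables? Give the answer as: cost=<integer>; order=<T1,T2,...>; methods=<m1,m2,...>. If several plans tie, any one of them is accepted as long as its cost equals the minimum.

Selinger DP (subsets sized 1..n):
  {A}: scan cost=150, card=150
  {D}: scan cost=250, card=250
  {C}: scan cost=80, card=80
  {B}: scan cost=400, card=400
  {E}: scan cost=100, card=100
  {AD}: card=300; try (D,nl_idx)→1650, (A,hash)→2900, (D,merge)→3750, (A,merge)→3850, (D,hash)→4300, (D,nl)→37650 …(+1); best=1650 via (D,nl_idx)
  {AC}: card=750; try (C,hash)→1420, (A,merge)→2070, (C,merge)→2140, (A,hash)→2560, (A,nl)→12080, (C,nl)→12150; best=1420 via (C,hash)
  {AB}: card=20000; try (A,hash)→3200, (B,merge)→5500, (A,merge)→5750, (B,hash)→7500, (B,nl_idx)→21500, (B,nl)→60150 …(+1); best=3200 via (A,hash)
  {AE}: card=600; try (E,hash)→1700, (E,nl_idx)→1800, (A,merge)→2250, (E,merge)→2300, (A,hash)→2600, (A,nl)→15100 …(+1); best=1700 via (E,hash)
  {ACD}: card=1500; try (C,hash)→3070, (C,merge)→5290, (D,hash)→6170, (D,nl_idx)→8920, (D,merge)→11920, (C,nl)→25650 …(+1); best=3070 via (C,hash)
  {ABD}: card=40000; try (B,merge)→8650, (B,hash)→9150, (D,hash)→27200, (B,nl_idx)→44350, (B,nl)→121650, (D,nl_idx)→203200 …(+2); best=8650 via (B,merge)
  {ADE}: card=1200; try (E,hash)→3350, (E,nl_idx)→4950, (E,merge)→5450, (D,hash)→6300, (D,nl_idx)→7700, (D,merge)→10550 …(+2); best=3350 via (E,hash)
  {ABC}: card=100000; try (B,hash)→9370, (B,merge)→13670, (C,hash)→24320, (B,nl_idx)→108170, (B,nl)→301420, (C,merge)→323840 …(+1); best=9370 via (B,hash)
  {ACE}: card=3000; try (C,hash)→3420, (E,hash)→3570, (C,merge)→8940, (E,nl_idx)→9670, (E,merge)→10470, (C,nl)→49700 …(+1); best=3420 via (C,hash)
  {ABE}: card=80000; try (B,hash)→9500, (B,merge)→12300, (E,hash)→24600, (B,nl_idx)→87100, (E,nl_idx)→223200, (B,nl)→241700 …(+2); best=9500 via (B,hash)
  {ABCD}: card=200000; try (B,hash)→11770, (B,merge)→25070, (C,hash)→49770, (D,hash)→113370, (B,nl_idx)→216570, (B,nl)→603070 …(+5); best=11770 via (B,hash)
  {ACDE}: card=6000; try (C,hash)→5670, (E,hash)→5970, (D,hash)→10420, (C,merge)→18390, (E,nl_idx)→19570, (E,merge)→21870 …(+5); best=5670 via (C,hash)
  {ABDE}: card=160000; try (B,hash)→11750, (B,merge)→21750, (E,hash)→50050, (D,hash)→93500, (B,nl_idx)→174150, (E,nl_idx)→448650 …(+6); best=11750 via (B,hash)
  {ABCE}: card=400000; try (B,hash)→13620, (B,merge)→46420, (C,hash)→90620, (E,hash)→110770, (B,nl_idx)→430420, (E,nl_idx)→1109370 …(+5); best=13620 via (B,hash)
  {ABCDE}: card=800000; try (B,hash)→18870, (B,merge)→93670, (C,hash)→172870, (E,hash)→213170, (D,hash)→417620, (B,nl_idx)→859670 …(+9); best=18870 via (B,hash)

cost=18870; order=A,D,E,C,B; methods=nl_idx,hash,hash,hash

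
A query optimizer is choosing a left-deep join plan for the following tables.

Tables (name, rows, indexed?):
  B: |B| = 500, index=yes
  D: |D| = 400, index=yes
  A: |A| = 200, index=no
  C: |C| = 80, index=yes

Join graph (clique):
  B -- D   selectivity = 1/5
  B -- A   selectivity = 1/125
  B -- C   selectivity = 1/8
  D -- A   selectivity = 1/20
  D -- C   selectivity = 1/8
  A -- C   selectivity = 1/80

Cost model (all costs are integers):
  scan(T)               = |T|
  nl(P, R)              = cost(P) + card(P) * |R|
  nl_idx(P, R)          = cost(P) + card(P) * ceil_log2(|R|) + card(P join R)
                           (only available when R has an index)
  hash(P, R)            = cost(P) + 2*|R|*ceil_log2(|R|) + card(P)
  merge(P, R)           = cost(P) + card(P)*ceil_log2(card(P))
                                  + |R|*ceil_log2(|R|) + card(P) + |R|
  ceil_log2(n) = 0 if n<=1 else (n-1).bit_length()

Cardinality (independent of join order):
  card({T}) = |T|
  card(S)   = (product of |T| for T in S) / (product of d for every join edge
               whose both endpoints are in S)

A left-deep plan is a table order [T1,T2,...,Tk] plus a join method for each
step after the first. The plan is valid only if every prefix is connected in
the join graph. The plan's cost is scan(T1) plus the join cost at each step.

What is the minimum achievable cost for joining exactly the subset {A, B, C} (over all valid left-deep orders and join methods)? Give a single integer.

Selinger DP over subsets of {A,B,C}:
  {B}: scan cost=500, card=500
  {A}: scan cost=200, card=200
  {C}: scan cost=80, card=80
  {AB}: card=800; try (B,nl_idx)→2800, (A,hash)→4200, (B,merge)→7000, (A,merge)→7300, (B,hash)→9400, (B,nl)→100200 …(+1); best=2800 via (B,nl_idx)
  {BC}: card=5000; try (C,hash)→2120, (B,merge)→5720, (B,nl_idx)→5800, (C,merge)→6140, (C,nl_idx)→9000, (B,hash)→9160 …(+2); best=2120 via (C,hash)
  {AC}: card=200; try (C,hash)→1520, (C,nl_idx)→1800, (A,merge)→2520, (C,merge)→2640, (A,hash)→3360, (A,nl)→16080 …(+1); best=1520 via (C,hash)
  {ABC}: card=100; try (B,nl_idx)→3420, (C,hash)→4720, (B,merge)→8320, (C,nl_idx)→8500, (A,hash)→10320, (B,hash)→10720 …(+5); best=3420 via (B,nl_idx)

3420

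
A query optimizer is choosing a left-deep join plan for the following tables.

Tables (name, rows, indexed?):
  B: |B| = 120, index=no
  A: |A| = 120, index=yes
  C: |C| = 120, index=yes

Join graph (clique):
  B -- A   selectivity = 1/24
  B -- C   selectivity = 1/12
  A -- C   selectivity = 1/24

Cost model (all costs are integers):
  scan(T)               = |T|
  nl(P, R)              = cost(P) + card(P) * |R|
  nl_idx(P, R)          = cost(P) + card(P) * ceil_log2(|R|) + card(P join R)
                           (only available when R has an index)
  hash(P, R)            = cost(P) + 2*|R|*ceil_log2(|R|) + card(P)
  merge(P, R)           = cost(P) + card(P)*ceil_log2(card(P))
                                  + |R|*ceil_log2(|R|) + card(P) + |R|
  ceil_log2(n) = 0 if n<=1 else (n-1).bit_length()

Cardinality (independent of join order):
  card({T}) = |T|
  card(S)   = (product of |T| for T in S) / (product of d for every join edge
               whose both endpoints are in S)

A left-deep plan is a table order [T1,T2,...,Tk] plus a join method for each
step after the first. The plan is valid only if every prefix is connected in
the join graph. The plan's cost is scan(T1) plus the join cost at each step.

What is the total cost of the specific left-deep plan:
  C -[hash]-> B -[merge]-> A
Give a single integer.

17280

step 1: scan C: cost=120, card=120
step 2: join B via hash
    card(P join B) = 120*120/(12) = 1200
    cost = 120 + 2*120*7 + 120 = 1920
step 3: join A via merge
    card(P join A) = 1200*120/(24*24) = 250
    cost = 1920 + 1200*11 + 120*7 + 1200 + 120 = 17280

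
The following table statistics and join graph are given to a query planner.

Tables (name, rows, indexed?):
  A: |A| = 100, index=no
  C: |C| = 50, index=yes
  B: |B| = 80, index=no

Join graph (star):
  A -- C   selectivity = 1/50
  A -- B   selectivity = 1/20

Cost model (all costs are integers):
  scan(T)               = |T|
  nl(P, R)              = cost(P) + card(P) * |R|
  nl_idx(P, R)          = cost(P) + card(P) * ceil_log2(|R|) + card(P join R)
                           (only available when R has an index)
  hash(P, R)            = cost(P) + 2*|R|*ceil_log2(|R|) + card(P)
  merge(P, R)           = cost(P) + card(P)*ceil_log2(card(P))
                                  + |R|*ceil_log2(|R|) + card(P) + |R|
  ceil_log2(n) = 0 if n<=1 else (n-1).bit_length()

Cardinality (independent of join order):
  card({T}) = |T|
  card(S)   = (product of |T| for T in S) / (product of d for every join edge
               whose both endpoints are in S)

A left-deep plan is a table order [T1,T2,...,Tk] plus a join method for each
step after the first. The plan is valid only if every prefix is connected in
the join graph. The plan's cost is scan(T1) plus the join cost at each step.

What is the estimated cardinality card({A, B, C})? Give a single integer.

Tables in S: A(100), B(80), C(50)
Edges inside S: A-C(d=50), A-B(d=20)
numerator = 100 * 80 * 50 = 400000
denominator = 50 * 20 = 1000
card(S) = 400000 / 1000 = 400

400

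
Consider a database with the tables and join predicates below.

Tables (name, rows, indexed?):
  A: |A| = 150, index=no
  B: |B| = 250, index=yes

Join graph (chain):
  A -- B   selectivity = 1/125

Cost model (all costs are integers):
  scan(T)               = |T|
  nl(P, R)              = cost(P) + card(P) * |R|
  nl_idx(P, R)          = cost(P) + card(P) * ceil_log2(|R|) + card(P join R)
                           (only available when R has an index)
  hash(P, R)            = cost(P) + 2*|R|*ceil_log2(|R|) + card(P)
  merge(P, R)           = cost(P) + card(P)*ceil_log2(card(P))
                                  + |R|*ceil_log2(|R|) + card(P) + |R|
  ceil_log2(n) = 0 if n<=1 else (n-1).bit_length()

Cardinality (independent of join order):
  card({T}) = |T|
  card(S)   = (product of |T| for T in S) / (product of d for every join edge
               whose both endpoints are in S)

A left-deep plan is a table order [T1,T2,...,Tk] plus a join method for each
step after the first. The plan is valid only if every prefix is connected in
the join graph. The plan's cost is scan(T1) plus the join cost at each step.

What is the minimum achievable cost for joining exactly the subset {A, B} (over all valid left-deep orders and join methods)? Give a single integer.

Selinger DP over subsets of {A,B}:
  {A}: scan cost=150, card=150
  {B}: scan cost=250, card=250
  {AB}: card=300; try (B,nl_idx)→1650, (A,hash)→2900, (B,merge)→3750, (A,merge)→3850, (B,hash)→4300, (B,nl)→37650 …(+1); best=1650 via (B,nl_idx)

1650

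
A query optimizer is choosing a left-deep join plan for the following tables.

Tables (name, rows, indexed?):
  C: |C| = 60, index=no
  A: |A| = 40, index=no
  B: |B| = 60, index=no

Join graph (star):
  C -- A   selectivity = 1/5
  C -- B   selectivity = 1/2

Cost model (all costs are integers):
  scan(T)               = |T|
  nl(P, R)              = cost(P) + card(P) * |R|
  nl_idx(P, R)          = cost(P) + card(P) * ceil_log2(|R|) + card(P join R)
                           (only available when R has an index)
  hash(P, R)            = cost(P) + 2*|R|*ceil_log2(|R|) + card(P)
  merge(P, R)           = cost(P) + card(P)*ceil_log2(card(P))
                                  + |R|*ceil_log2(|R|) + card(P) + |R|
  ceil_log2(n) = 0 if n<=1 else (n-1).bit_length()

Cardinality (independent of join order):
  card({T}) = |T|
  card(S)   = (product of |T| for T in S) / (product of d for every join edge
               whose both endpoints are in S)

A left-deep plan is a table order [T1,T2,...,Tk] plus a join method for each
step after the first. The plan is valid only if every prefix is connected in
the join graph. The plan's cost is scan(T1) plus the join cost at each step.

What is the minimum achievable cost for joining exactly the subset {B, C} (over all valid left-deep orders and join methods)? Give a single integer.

840

Selinger DP over subsets of {B,C}:
  {C}: scan cost=60, card=60
  {B}: scan cost=60, card=60
  {BC}: card=1800; try (C,hash)→840, (B,hash)→840, (C,merge)→900, (B,merge)→900, (C,nl)→3660, (B,nl)→3660; best=840 via (C,hash)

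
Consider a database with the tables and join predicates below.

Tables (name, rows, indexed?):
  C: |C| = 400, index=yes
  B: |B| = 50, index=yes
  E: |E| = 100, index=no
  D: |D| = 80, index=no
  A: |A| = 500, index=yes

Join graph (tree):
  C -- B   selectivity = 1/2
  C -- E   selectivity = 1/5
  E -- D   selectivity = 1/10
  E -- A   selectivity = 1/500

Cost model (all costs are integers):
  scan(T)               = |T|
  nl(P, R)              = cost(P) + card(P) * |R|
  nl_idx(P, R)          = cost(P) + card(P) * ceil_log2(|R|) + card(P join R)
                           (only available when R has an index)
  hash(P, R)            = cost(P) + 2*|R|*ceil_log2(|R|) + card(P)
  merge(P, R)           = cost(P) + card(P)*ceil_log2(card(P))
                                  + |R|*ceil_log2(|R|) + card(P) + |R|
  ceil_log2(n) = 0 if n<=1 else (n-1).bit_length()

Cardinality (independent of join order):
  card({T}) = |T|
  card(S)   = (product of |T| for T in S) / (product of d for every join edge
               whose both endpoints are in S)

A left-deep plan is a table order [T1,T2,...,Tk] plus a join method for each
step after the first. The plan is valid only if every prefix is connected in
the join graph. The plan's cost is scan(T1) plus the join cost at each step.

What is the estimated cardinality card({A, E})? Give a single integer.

Tables in S: A(500), E(100)
Edges inside S: E-A(d=500)
numerator = 500 * 100 = 50000
denominator = 500 = 500
card(S) = 50000 / 500 = 100

100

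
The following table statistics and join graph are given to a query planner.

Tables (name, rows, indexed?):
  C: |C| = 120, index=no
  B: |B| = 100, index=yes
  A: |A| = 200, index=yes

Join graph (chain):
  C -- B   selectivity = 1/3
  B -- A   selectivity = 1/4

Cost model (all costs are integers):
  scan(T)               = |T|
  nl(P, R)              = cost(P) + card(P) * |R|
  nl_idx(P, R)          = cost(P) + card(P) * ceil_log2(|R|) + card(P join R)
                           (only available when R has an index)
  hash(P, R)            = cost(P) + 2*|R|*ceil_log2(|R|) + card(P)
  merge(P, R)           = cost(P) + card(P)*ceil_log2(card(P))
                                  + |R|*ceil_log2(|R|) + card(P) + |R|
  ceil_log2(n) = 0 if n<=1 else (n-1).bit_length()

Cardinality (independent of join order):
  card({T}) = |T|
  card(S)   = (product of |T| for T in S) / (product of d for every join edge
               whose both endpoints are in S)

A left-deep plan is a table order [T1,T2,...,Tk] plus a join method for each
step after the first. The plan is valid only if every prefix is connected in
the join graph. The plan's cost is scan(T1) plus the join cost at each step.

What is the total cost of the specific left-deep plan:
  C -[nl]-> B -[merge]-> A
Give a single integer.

step 1: scan C: cost=120, card=120
step 2: join B via nl
    card(P join B) = 120*100/(3) = 4000
    cost = 120 + 120*100 = 12120
step 3: join A via merge
    card(P join A) = 4000*200/(4) = 200000
    cost = 12120 + 4000*12 + 200*8 + 4000 + 200 = 65920

65920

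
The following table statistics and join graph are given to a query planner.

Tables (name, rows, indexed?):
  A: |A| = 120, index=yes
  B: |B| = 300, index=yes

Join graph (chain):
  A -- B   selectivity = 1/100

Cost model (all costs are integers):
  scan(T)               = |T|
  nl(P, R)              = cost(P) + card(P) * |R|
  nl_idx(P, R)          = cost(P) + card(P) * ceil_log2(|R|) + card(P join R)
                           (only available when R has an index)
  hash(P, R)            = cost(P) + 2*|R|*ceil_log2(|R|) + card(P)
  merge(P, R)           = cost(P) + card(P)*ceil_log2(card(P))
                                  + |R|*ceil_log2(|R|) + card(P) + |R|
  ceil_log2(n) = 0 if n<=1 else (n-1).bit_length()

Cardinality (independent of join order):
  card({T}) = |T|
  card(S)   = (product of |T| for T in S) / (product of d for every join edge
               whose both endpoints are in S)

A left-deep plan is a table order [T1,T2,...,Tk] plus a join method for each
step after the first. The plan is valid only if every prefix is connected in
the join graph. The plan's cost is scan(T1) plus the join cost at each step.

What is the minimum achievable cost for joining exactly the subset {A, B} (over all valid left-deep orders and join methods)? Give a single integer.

1560

Selinger DP over subsets of {A,B}:
  {A}: scan cost=120, card=120
  {B}: scan cost=300, card=300
  {AB}: card=360; try (B,nl_idx)→1560, (A,hash)→2280, (A,nl_idx)→2760, (B,merge)→4080, (A,merge)→4260, (B,hash)→5640 …(+2); best=1560 via (B,nl_idx)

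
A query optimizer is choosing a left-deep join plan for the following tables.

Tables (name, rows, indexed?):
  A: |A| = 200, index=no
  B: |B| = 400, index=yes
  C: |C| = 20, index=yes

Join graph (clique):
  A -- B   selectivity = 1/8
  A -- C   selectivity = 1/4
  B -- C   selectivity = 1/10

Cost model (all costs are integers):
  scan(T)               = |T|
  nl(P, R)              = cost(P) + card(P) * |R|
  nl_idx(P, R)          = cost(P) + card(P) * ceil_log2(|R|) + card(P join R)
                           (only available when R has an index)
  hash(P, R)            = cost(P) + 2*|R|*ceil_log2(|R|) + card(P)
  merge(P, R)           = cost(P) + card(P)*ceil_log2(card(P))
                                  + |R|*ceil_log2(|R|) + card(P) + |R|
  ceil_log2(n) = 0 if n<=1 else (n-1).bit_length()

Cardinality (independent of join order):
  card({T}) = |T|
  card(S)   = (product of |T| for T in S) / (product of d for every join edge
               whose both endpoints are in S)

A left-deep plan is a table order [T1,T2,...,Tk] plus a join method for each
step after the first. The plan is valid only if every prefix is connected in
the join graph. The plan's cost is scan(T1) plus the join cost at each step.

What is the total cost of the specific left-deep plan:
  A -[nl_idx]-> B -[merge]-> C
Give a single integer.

step 1: scan A: cost=200, card=200
step 2: join B via nl_idx
    card(P join B) = 200*400/(8) = 10000
    cost = 200 + 200*9 + 10000 = 12000
step 3: join C via merge
    card(P join C) = 10000*20/(4*10) = 5000
    cost = 12000 + 10000*14 + 20*5 + 10000 + 20 = 162120

162120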